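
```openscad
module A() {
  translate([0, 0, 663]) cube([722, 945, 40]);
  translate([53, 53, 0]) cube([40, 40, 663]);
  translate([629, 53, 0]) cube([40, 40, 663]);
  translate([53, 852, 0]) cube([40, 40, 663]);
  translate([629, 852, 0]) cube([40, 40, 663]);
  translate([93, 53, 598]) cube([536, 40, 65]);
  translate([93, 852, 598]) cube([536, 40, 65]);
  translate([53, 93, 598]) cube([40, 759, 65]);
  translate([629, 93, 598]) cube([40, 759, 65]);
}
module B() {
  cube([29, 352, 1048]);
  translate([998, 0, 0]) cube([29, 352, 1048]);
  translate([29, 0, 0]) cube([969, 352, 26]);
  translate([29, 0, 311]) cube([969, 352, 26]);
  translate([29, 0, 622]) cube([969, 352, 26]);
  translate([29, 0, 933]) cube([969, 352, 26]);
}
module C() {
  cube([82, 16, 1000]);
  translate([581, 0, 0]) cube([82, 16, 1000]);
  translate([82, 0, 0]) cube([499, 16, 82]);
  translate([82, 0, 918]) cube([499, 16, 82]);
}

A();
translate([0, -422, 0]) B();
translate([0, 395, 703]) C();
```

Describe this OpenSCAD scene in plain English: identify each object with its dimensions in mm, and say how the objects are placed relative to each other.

A is a table: top 722 mm (x) × 945 mm (y), 40 mm thick, upper face at z = 703 mm, on four 40×40 mm square legs, each inset 53 mm from the nearest pair of top edges, running from z = 0 to the bottom of the top. Four apron rails, 40 mm thick and 65 mm tall, run between adjacent legs with their top edges flush with the underside of the top and their outer faces flush with the legs' outer faces.

B is an open bookshelf. Two side panels, each 29 mm thick, 352 mm deep and 1048 mm tall, stand 1027 mm apart (outside-to-outside). Between them sit 4 shelves, each 26 mm thick and 352 mm deep, spanning the full gap between the sides. The bottom shelf rests on the floor (its underside at z = 0) and the clear gap between one shelf's top and the next shelf's underside is 285 mm.

C is a rectangular picture frame lying in the x–z plane (depth along y). The opening is 499 mm wide (x) by 836 mm tall (z), surrounded by a border 82 mm wide on all four sides. The frame is 16 mm deep and is made of two full-height vertical stiles with two horizontal rails fitted between them.

The bookshelf is on the floor beside the table on its −y side. The picture frame is on top of the table.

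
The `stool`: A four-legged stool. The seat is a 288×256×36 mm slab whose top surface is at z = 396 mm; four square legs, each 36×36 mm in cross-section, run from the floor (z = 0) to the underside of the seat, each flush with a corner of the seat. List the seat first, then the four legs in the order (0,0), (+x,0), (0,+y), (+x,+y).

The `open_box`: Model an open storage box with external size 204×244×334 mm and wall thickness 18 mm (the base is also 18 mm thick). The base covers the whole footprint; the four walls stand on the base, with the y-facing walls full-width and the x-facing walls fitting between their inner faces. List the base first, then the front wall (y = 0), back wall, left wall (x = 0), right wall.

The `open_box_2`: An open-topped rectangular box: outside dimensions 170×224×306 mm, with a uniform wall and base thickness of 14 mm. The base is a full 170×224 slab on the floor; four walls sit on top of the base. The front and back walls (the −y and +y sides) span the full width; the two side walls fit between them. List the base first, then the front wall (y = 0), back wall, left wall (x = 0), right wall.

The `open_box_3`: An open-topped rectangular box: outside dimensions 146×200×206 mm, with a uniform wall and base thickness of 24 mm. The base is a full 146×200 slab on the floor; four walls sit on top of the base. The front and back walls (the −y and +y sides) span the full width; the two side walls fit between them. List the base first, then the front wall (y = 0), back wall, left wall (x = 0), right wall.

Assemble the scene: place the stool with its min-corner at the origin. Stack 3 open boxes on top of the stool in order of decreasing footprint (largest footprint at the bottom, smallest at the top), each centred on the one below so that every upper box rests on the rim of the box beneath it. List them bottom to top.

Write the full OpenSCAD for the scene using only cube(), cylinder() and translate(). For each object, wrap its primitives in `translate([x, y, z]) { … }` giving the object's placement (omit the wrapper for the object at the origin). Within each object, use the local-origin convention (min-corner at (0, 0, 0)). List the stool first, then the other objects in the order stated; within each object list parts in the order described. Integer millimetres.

translate([0, 0, 360]) cube([288, 256, 36]);
cube([36, 36, 360]);
translate([252, 0, 0]) cube([36, 36, 360]);
translate([0, 220, 0]) cube([36, 36, 360]);
translate([252, 220, 0]) cube([36, 36, 360]);
translate([42, 6, 396]) {
  cube([204, 244, 18]);
  translate([0, 0, 18]) cube([204, 18, 316]);
  translate([0, 226, 18]) cube([204, 18, 316]);
  translate([0, 18, 18]) cube([18, 208, 316]);
  translate([186, 18, 18]) cube([18, 208, 316]);
}
translate([59, 16, 730]) {
  cube([170, 224, 14]);
  translate([0, 0, 14]) cube([170, 14, 292]);
  translate([0, 210, 14]) cube([170, 14, 292]);
  translate([0, 14, 14]) cube([14, 196, 292]);
  translate([156, 14, 14]) cube([14, 196, 292]);
}
translate([71, 28, 1036]) {
  cube([146, 200, 24]);
  translate([0, 0, 24]) cube([146, 24, 182]);
  translate([0, 176, 24]) cube([146, 24, 182]);
  translate([0, 24, 24]) cube([24, 152, 182]);
  translate([122, 24, 24]) cube([24, 152, 182]);
}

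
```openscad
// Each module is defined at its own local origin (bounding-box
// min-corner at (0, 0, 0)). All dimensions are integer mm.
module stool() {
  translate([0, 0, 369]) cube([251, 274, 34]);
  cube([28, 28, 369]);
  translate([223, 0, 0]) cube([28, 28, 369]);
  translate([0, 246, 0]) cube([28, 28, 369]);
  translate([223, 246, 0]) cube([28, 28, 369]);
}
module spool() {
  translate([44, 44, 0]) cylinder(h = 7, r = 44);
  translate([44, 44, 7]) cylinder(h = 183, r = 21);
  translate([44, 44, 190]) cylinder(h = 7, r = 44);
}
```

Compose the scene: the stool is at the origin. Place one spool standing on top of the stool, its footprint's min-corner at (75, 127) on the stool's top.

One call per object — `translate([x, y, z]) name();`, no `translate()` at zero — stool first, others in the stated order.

stool();
translate([75, 127, 403]) spool();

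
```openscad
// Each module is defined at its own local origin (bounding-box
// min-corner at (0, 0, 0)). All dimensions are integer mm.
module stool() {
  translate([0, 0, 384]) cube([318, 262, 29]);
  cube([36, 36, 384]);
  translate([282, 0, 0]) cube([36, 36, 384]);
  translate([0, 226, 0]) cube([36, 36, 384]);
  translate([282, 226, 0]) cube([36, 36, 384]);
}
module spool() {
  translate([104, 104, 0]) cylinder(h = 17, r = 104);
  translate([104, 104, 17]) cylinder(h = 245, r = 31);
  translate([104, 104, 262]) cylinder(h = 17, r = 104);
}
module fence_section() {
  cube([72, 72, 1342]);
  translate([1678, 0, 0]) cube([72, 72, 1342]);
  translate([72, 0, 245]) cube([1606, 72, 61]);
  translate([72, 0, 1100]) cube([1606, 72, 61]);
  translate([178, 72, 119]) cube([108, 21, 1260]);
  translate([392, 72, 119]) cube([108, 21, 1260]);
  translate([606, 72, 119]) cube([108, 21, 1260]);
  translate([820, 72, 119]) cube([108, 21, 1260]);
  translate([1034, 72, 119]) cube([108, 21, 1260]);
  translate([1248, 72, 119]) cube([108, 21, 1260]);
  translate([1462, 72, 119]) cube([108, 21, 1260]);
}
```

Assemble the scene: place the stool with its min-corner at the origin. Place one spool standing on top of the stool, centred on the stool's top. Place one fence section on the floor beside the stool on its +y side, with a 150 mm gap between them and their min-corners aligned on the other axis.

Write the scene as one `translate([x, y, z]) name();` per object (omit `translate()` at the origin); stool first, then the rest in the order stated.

stool();
translate([55, 27, 413]) spool();
translate([0, 412, 0]) fence_section();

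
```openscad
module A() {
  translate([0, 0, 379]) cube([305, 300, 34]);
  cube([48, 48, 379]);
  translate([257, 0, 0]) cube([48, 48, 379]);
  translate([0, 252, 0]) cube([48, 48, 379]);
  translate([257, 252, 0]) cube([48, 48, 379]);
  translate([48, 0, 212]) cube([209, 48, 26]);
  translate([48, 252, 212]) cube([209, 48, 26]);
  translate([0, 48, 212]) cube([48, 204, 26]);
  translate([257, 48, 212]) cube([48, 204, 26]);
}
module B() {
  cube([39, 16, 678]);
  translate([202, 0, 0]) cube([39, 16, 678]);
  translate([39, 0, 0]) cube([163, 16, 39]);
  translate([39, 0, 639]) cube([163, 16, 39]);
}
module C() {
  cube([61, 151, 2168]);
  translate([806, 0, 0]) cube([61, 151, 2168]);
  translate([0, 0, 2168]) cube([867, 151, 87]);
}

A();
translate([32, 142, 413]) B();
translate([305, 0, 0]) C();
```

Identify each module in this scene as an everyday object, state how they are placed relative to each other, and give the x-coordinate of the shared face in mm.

A is a stool. B is a picture frame. C is a door frame. The picture frame is on top of the stool, centred. The door frame is against the stool's +x side, with their −y faces flush. The x-coordinate of the shared face is 305 mm.

The stool's +x face and the door frame's −x face are both at x = 305 mm.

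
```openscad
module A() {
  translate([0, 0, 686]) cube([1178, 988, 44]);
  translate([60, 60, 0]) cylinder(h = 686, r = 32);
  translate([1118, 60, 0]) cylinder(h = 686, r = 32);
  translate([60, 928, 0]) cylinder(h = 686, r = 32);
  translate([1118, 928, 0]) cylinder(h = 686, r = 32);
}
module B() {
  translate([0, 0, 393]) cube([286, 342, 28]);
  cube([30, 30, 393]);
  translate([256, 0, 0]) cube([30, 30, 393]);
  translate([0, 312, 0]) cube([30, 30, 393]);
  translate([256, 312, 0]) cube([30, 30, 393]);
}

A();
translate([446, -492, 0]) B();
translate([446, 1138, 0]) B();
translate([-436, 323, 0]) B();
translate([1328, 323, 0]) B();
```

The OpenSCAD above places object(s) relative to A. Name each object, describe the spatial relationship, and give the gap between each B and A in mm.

Each stool's nearest face is 150 mm from the table's bounding box.

A is a table. B is a stool. Four stools sit around the table at the −y, +y, −x, +x sides. The gap between each stool and the table is 150 mm.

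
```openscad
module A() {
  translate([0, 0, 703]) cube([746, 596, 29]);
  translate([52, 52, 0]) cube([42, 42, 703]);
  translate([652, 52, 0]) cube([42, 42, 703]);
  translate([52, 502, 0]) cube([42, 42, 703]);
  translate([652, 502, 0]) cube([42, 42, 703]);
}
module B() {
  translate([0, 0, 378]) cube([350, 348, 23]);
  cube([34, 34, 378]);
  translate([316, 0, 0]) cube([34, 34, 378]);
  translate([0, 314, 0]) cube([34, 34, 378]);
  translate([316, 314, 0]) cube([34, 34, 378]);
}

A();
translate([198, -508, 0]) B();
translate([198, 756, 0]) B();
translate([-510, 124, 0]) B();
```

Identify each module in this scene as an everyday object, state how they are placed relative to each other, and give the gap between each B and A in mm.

Each stool's nearest face is 160 mm from the table's bounding box.

A is a table. B is a stool. Three stools sit around the table at the −y, +y, −x sides. The gap between each stool and the table is 160 mm.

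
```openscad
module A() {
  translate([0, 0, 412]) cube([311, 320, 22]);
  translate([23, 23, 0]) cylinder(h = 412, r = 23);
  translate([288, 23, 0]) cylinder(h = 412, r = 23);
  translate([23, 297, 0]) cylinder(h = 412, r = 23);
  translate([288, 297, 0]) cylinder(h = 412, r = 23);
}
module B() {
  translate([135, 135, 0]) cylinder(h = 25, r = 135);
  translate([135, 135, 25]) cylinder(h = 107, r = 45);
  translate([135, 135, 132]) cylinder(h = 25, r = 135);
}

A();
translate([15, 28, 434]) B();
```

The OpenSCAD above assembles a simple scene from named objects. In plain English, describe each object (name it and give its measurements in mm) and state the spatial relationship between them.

A is a four-legged stool. The seat is 311×320 mm, 22 mm thick, top at z = 434 mm. It stands on four round legs, each 46 mm in diameter, from z = 0 to the seat underside, each leg's axis is inset half a diameter from the nearest pair of seat edges (so the leg's bounding box is flush with the corner).

B is a spool: two coaxial disc flanges of radius 135 mm and thickness 25 mm, joined by a core cylinder of radius 45 mm and height 107 mm. The lower flange rests on z = 0 and the three cylinders share a vertical axis.

The spool is on top of the stool.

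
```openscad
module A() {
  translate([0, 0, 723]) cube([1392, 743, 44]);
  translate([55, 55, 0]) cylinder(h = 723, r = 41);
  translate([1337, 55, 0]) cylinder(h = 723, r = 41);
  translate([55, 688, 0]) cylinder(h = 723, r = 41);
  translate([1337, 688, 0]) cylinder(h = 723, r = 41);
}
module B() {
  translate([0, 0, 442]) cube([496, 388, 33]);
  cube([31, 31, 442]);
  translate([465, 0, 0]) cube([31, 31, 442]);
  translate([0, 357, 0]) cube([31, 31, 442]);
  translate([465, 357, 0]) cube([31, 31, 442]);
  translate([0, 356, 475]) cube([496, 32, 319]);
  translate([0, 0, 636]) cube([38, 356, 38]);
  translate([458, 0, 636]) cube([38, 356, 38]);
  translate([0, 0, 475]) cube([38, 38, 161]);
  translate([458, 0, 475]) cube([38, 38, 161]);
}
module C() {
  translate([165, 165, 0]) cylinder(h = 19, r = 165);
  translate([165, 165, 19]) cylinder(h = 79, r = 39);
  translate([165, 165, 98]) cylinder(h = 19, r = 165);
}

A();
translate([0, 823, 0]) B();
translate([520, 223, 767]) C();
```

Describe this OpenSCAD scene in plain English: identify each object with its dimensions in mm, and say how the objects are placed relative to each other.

A is a table: top 1392 mm (x) × 743 mm (y), 44 mm thick, upper face at z = 767 mm, on four round legs of 82 mm diameter, each leg's bounding box inset 14 mm from the nearest pair of top edges, running from z = 0 to the bottom of the top.

B is a chair. The seat is a 496×388×33 mm slab with its top at z = 475 mm, on four 31×31 mm corner legs (flush with the seat edges, standing on z = 0). A flat backrest 32 mm thick, 319 mm tall, spans the full seat width and rises from the seat top along its +y edge, rear face flush with the rear of the seat. Two armrests of 38×38 mm section run along each side from the seat's front edge to the front of the backrest, top faces 199 mm above the seat top and outer faces flush with the seat's x-edges; a 38×38 mm post under the front of each armrest stands on the seat at the front corner.

C is a spool: two coaxial disc flanges of radius 165 mm and thickness 19 mm, joined by a core cylinder of radius 39 mm and height 79 mm. The lower flange rests on z = 0 and the three cylinders share a vertical axis.

The chair is on the floor beside the table on its +y side. The spool is on top of the table.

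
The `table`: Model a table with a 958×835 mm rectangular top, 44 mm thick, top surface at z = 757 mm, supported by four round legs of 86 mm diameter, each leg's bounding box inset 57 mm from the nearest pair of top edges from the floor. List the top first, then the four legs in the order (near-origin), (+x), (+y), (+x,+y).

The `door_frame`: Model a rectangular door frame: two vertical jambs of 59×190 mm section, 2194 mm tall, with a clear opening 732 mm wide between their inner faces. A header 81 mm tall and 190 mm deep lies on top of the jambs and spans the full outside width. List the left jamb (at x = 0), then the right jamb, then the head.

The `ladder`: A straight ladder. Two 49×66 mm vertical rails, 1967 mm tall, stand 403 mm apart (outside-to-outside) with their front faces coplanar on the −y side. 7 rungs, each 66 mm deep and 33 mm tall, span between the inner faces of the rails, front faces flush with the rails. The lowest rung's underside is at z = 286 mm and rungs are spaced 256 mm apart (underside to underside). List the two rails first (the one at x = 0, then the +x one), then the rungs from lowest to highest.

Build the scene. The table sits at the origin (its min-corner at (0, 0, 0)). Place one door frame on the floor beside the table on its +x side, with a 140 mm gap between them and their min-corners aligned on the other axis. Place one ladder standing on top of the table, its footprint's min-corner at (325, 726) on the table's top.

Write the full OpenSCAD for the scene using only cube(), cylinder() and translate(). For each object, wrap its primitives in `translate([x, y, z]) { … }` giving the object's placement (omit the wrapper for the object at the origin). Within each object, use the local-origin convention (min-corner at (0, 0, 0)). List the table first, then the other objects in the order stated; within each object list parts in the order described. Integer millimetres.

translate([0, 0, 713]) cube([958, 835, 44]);
translate([100, 100, 0]) cylinder(h = 713, r = 43);
translate([858, 100, 0]) cylinder(h = 713, r = 43);
translate([100, 735, 0]) cylinder(h = 713, r = 43);
translate([858, 735, 0]) cylinder(h = 713, r = 43);
translate([1098, 0, 0]) {
  cube([59, 190, 2194]);
  translate([791, 0, 0]) cube([59, 190, 2194]);
  translate([0, 0, 2194]) cube([850, 190, 81]);
}
translate([325, 726, 757]) {
  cube([49, 66, 1967]);
  translate([354, 0, 0]) cube([49, 66, 1967]);
  translate([49, 0, 286]) cube([305, 66, 33]);
  translate([49, 0, 542]) cube([305, 66, 33]);
  translate([49, 0, 798]) cube([305, 66, 33]);
  translate([49, 0, 1054]) cube([305, 66, 33]);
  translate([49, 0, 1310]) cube([305, 66, 33]);
  translate([49, 0, 1566]) cube([305, 66, 33]);
  translate([49, 0, 1822]) cube([305, 66, 33]);
}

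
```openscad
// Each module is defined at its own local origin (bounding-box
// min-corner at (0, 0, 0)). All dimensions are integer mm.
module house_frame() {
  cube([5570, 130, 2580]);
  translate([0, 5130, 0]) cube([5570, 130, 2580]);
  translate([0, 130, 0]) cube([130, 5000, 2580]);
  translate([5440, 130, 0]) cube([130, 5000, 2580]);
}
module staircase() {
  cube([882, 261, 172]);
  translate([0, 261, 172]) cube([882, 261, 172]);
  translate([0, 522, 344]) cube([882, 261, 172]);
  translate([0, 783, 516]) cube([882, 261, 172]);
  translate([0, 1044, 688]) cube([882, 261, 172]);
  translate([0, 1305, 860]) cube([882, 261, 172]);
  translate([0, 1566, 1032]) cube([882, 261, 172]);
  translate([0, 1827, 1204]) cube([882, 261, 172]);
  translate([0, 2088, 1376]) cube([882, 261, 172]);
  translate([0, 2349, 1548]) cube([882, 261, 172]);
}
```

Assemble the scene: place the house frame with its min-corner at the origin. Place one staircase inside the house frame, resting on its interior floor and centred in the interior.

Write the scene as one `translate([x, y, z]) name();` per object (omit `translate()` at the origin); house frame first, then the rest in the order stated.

house_frame();
translate([2344, 1325, 0]) staircase();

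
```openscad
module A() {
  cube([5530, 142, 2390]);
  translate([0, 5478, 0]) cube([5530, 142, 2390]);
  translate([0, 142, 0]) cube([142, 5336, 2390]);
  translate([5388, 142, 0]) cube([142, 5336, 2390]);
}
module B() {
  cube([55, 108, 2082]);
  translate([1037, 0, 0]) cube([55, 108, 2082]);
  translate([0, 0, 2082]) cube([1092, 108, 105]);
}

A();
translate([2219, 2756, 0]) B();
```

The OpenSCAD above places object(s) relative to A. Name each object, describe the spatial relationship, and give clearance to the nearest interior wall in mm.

A is a house frame. B is a door frame. The door frame sits inside the house frame, centred. The clearance to the nearest interior wall is 2077 mm.

Clearances: x = 2077, y = 2614; minimum 2077 mm.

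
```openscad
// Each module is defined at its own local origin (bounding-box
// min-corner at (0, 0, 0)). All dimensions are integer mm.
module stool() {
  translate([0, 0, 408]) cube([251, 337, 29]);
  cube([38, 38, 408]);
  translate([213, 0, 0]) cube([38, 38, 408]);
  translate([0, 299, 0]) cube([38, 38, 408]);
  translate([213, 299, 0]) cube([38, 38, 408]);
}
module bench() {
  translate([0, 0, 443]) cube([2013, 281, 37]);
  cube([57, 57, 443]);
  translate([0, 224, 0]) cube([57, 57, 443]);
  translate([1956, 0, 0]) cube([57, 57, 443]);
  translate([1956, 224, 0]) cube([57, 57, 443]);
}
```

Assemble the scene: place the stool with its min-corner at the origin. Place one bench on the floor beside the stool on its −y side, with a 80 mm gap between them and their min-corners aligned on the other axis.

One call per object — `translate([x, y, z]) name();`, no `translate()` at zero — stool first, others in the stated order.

stool();
translate([0, -361, 0]) bench();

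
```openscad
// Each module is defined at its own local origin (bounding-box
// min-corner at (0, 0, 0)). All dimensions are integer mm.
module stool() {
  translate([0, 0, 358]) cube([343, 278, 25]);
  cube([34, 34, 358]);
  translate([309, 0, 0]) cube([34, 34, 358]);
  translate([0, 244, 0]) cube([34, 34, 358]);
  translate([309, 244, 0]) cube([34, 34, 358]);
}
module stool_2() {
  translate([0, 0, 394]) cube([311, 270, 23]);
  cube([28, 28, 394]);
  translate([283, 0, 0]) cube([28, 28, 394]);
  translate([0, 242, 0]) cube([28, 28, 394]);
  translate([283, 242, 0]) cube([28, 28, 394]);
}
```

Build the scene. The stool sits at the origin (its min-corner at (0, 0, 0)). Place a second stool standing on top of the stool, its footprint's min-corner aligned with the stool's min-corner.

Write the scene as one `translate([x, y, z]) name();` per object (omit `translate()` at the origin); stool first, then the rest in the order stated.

stool();
translate([0, 0, 383]) stool_2();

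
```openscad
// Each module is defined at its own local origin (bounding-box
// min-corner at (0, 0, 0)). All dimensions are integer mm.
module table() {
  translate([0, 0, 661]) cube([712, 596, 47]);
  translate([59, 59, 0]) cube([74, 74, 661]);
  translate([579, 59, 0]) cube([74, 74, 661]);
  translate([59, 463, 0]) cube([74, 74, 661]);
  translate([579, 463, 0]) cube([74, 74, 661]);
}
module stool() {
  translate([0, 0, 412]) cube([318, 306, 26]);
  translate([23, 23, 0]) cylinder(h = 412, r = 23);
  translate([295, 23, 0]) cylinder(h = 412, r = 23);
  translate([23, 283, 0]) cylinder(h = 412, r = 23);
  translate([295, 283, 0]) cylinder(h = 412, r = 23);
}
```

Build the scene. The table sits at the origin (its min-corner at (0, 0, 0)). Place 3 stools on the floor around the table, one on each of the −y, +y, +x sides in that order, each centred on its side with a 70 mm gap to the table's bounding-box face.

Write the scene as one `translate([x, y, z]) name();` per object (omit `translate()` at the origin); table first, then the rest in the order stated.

table();
translate([197, -376, 0]) stool();
translate([197, 666, 0]) stool();
translate([782, 145, 0]) stool();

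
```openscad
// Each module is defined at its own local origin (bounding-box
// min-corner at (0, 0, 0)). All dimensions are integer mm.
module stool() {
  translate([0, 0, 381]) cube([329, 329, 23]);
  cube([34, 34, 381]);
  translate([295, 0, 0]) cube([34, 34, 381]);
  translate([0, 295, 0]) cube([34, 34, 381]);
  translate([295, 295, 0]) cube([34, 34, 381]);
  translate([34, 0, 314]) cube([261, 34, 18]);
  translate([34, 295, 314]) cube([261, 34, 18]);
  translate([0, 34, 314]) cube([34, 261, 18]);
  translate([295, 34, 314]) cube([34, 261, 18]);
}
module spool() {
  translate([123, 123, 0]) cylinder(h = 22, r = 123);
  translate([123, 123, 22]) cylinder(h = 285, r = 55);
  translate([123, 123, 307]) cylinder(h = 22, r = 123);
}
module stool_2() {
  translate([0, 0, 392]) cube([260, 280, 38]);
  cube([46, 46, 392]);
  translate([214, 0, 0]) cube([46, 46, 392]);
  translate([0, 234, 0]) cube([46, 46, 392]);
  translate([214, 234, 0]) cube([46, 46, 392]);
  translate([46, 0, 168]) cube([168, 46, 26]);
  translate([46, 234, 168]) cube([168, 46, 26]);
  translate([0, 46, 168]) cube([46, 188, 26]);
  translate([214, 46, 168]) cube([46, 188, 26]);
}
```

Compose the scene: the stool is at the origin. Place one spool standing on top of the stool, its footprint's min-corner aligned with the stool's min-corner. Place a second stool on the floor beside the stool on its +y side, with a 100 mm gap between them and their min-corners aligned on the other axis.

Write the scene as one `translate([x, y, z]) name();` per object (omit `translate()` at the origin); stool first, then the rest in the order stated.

stool();
translate([0, 0, 404]) spool();
translate([0, 429, 0]) stool_2();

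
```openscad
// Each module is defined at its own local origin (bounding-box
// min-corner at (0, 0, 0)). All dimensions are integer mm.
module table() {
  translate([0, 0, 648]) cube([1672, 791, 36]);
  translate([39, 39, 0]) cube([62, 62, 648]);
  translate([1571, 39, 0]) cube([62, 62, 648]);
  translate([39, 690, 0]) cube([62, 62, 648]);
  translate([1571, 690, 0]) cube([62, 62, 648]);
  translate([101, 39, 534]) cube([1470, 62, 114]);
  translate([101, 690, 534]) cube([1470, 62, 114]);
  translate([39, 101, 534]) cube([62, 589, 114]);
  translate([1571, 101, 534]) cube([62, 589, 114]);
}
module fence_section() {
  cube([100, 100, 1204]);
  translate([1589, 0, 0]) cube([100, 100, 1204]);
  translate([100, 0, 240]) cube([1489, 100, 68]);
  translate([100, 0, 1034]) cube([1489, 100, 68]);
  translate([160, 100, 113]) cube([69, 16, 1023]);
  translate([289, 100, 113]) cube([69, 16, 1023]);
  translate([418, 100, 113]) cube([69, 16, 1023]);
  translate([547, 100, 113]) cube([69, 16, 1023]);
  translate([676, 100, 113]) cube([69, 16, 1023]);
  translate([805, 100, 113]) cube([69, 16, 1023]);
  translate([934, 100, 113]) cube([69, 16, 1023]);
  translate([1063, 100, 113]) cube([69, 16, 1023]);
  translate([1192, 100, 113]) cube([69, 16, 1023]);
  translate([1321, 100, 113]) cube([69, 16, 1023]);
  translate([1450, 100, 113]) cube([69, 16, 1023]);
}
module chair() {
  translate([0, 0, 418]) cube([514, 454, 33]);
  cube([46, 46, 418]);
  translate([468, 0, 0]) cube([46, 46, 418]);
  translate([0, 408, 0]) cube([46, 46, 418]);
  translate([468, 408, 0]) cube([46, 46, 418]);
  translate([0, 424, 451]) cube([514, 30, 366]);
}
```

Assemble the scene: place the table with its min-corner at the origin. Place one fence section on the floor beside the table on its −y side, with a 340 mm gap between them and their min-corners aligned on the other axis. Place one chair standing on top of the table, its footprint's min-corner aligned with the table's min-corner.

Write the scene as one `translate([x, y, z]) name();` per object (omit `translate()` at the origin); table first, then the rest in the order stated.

table();
translate([0, -456, 0]) fence_section();
translate([0, 0, 684]) chair();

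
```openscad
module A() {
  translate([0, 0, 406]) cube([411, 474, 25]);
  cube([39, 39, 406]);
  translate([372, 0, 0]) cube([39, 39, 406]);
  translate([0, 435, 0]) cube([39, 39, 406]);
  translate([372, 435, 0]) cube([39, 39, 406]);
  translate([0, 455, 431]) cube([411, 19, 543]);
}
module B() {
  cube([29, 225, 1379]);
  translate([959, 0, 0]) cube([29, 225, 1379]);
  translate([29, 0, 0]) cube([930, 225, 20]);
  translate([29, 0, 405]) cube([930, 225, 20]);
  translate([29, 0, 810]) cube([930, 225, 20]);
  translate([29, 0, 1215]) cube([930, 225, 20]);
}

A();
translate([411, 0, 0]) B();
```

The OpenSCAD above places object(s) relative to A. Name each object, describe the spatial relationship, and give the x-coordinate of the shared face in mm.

A is a chair. B is a bookshelf. The bookshelf is against the chair's +x side, with their −y faces flush. The x-coordinate of the shared face is 411 mm.

The chair's +x face and the bookshelf's −x face are both at x = 411 mm.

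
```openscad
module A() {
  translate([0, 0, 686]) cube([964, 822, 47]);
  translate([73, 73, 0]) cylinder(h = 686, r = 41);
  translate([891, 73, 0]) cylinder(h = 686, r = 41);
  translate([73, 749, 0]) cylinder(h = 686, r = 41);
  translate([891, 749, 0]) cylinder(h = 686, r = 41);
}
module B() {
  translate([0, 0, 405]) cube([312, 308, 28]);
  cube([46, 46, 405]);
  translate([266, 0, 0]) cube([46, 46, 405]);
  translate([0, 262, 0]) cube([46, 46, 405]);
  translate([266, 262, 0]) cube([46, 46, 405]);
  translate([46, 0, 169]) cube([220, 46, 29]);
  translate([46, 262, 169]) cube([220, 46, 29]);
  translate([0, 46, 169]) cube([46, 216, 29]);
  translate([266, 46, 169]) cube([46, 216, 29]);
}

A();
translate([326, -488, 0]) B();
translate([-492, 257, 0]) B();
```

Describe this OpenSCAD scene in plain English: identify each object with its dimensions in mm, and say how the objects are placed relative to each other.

A is a table: top 964 mm (x) × 822 mm (y), 47 mm thick, upper face at z = 733 mm, on four round legs of 82 mm diameter, each leg's bounding box inset 32 mm from the nearest pair of top edges, running from z = 0 to the bottom of the top.

B is a four-legged stool. The seat is 312×308 mm, 28 mm thick, top at z = 433 mm. It stands on four square legs, each 46×46 mm in cross-section, from z = 0 to the seat underside, each flush with a corner of the seat. Four stretchers, 46 mm wide and 29 mm tall, connect adjacent legs with their undersides at z = 169 mm, each running between the inner faces of the legs it joins and aligned with the legs' outer faces on the other axis.

Two stools sit around the table at the −y, −x sides.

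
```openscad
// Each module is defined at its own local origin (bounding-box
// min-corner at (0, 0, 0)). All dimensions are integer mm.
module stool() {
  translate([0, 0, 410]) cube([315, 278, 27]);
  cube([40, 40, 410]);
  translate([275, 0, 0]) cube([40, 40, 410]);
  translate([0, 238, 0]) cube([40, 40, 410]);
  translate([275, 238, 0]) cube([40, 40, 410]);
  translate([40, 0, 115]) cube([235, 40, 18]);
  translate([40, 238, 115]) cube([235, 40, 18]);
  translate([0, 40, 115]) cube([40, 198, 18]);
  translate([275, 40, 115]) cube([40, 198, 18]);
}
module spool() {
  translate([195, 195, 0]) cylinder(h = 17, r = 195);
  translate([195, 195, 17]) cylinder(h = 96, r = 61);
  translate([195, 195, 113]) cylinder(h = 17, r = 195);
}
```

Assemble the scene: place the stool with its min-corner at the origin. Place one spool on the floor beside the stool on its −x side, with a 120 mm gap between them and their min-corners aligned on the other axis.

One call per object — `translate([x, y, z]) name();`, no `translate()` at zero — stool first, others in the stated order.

stool();
translate([-510, 0, 0]) spool();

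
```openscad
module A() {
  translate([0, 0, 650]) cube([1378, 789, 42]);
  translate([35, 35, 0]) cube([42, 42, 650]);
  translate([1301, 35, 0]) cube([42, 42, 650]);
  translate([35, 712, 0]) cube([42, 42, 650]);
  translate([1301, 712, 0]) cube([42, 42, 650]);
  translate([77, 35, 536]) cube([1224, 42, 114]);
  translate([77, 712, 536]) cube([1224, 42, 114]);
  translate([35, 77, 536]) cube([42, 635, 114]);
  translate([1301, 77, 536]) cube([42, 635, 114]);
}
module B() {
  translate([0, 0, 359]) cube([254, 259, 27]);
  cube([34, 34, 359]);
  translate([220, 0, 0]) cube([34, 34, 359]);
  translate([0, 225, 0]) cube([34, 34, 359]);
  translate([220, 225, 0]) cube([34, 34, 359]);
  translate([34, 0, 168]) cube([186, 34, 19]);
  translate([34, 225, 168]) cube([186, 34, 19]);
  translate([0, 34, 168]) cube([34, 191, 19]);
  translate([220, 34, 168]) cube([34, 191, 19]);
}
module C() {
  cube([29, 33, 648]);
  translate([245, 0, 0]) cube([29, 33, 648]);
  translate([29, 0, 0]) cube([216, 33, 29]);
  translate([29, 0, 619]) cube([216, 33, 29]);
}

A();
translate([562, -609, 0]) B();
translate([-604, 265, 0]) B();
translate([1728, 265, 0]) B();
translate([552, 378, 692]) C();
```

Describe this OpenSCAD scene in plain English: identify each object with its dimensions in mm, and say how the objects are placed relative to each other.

A is a rectangular dining table. The top is 1378×789×42 mm with its upper surface at z = 692 mm. It stands on four 42×42 mm square legs, each inset 35 mm from the nearest pair of top edges, running from the floor to the underside of the top. Four apron rails, 42 mm thick and 114 mm tall, run between adjacent legs with their top edges flush with the underside of the top and their outer faces flush with the legs' outer faces.

B is a four-legged stool. The seat is a 254×259×27 mm slab whose top surface is at z = 386 mm; four square legs, each 34×34 mm in cross-section, run from the floor (z = 0) to the underside of the seat, each flush with a corner of the seat. Four stretchers, 34 mm wide and 19 mm tall, connect adjacent legs with their undersides at z = 168 mm, each running between the inner faces of the legs it joins and aligned with the legs' outer faces on the other axis.

C is a picture frame with a 216×590 mm rectangular opening (x by z) and a uniform 29 mm border on every side. Frame depth is 33 mm along y. It is built from two vertical stiles running the full outside height and two horizontal rails spanning the gap between the stiles.

Three stools sit around the table at the −y, −x, +x sides. The picture frame is on top of the table, centred.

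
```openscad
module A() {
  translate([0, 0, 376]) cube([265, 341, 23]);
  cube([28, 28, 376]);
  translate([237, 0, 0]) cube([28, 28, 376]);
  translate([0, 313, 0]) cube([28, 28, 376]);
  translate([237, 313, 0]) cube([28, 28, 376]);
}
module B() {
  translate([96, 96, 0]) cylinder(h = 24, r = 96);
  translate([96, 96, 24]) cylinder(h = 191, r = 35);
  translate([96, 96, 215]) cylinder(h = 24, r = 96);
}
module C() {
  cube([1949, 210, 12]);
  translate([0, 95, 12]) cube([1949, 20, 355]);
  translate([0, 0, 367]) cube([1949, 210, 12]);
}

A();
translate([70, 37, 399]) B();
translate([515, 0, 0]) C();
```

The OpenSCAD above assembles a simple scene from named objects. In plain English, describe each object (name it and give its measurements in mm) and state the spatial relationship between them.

A is a four-legged stool. The seat is 265×341 mm, 23 mm thick, top at z = 399 mm. It stands on four square legs, each 28×28 mm in cross-section, from z = 0 to the seat underside, each flush with a corner of the seat.

B is a spool: two coaxial disc flanges of radius 96 mm and thickness 24 mm, joined by a core cylinder of radius 35 mm and height 191 mm. The lower flange rests on z = 0 and the three cylinders share a vertical axis.

C is an I-beam lying along x, 1949 mm long. Overall section height 379 mm. Two flanges 210 mm wide (y) and 12 mm thick, one on the floor and one at the top; a web 20 mm thick runs between them, centred on the flange width.

The spool is on top of the stool. The I-beam is on the floor beside the stool on its +x side.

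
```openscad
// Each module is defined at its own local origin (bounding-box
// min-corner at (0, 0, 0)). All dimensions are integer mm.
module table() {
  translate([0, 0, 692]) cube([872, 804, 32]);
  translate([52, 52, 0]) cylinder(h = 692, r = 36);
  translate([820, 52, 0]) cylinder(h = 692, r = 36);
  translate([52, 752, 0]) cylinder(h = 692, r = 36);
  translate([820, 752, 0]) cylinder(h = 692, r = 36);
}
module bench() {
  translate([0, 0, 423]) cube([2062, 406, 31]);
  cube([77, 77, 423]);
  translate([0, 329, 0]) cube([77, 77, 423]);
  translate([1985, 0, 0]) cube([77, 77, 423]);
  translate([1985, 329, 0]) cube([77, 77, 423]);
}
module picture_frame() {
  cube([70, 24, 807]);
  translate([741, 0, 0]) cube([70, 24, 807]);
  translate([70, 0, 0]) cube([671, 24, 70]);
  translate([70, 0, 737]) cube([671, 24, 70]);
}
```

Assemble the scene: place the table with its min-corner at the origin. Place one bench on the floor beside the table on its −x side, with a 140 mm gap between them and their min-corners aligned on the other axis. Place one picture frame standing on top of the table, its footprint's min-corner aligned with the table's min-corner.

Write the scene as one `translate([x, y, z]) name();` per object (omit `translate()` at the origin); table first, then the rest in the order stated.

table();
translate([-2202, 0, 0]) bench();
translate([0, 0, 724]) picture_frame();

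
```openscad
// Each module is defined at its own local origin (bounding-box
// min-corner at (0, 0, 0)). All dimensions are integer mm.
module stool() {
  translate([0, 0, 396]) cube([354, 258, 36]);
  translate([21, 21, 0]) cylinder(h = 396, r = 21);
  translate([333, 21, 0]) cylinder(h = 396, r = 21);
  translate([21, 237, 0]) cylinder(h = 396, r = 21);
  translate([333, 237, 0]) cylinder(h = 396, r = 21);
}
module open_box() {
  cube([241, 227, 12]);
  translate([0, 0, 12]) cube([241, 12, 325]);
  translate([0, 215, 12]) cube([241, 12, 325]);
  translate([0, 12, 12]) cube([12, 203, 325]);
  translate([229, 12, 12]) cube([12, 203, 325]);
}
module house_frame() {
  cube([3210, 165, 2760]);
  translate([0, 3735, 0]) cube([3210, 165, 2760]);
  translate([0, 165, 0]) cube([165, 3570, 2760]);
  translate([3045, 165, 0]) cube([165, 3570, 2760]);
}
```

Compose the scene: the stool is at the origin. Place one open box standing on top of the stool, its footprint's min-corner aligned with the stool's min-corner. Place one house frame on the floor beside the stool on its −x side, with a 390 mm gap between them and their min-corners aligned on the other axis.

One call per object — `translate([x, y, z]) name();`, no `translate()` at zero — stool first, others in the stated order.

stool();
translate([0, 0, 432]) open_box();
translate([-3600, 0, 0]) house_frame();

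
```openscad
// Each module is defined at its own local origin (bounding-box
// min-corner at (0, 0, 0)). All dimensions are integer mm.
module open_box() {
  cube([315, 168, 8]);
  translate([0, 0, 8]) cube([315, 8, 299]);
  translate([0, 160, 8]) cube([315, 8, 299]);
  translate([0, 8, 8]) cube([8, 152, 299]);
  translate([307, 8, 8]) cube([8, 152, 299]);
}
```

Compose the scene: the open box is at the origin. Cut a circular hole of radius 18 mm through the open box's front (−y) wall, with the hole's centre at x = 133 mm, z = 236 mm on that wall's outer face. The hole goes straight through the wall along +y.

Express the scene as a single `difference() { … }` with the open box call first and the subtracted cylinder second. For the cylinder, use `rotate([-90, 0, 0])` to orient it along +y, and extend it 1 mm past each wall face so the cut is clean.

difference() {
  open_box();
  translate([133, -1, 236]) rotate([-90, 0, 0]) cylinder(h = 10, r = 18);
}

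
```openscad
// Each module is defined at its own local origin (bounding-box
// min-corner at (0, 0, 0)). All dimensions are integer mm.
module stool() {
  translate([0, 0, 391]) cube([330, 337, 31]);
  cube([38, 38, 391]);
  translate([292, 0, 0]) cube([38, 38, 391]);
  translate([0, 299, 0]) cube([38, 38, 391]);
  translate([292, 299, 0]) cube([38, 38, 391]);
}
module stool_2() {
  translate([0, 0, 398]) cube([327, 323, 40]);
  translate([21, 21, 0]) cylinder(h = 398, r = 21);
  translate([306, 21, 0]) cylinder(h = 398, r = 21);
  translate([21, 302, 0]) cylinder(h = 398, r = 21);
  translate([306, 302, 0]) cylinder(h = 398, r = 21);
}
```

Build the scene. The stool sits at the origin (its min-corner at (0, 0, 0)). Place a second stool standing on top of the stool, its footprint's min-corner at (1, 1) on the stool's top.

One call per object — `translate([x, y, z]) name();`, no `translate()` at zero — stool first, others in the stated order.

stool();
translate([1, 1, 422]) stool_2();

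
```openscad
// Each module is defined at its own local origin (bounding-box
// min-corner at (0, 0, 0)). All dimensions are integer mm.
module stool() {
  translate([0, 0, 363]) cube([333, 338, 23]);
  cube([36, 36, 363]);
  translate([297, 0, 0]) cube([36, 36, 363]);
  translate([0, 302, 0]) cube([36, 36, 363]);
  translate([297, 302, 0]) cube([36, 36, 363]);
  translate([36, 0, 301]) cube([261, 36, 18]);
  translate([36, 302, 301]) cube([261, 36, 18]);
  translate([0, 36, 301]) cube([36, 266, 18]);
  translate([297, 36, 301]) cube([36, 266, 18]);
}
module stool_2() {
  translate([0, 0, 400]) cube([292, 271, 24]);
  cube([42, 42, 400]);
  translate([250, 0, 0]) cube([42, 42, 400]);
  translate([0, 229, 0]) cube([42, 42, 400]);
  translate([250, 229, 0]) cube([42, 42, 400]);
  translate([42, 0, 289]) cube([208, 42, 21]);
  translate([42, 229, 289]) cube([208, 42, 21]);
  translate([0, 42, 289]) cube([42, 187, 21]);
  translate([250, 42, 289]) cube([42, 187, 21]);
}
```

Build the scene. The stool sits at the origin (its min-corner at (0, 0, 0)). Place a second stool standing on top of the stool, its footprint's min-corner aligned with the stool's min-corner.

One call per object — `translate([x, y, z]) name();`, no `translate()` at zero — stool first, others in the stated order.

stool();
translate([0, 0, 386]) stool_2();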